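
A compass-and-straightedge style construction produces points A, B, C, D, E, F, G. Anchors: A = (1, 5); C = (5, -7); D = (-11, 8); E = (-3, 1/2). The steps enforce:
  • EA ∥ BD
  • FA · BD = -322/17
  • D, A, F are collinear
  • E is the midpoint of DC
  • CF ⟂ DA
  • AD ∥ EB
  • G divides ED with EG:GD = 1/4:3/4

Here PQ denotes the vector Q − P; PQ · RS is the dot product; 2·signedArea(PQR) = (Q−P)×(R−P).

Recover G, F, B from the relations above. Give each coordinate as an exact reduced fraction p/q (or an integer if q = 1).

1. G_x = -5  [G divides ED with EG:GD = 1/4:3/4]
2. G_y = 19/8  [G divides ED with EG:GD = 1/4:3/4]
   → G = (-5, 19/8)
3. F_x = 129/17  [D, A, F are collinear ∩ CF ⟂ DA]
4. F_y = 57/17  [D, A, F are collinear ∩ CF ⟂ DA]
   → F = (129/17, 57/17)
5. B_x = -15  [EA ∥ BD ∩ AD ∥ EB]
6. B_y = 7/2  [EA ∥ BD ∩ AD ∥ EB]
   → B = (-15, 7/2)

B = (-15, 7/2)
F = (129/17, 57/17)
G = (-5, 19/8)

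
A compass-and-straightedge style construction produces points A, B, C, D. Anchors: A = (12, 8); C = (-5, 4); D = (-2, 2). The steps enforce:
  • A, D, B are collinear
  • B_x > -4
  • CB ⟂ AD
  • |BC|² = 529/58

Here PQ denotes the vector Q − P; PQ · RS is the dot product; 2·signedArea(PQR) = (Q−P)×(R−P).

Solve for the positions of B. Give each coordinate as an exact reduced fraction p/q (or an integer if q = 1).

B = (-221/58, 71/58)

1. B_x = -221/58  [A, D, B are collinear ∩ CB ⟂ AD]
2. B_y = 71/58  [A, D, B are collinear ∩ CB ⟂ AD]
   → B = (-221/58, 71/58)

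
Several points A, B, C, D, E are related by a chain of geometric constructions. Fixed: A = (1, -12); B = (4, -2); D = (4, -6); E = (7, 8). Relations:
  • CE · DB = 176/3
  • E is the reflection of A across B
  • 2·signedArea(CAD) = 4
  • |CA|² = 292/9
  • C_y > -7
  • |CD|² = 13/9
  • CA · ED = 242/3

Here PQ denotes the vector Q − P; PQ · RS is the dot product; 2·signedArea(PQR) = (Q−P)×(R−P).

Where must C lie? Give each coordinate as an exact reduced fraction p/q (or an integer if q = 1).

C = (3, -20/3)

1. C_x = 3  [CE · DB = 176/3 ∩ 2·signedArea(CAD) = 4]
2. C_y = -20/3  [CE · DB = 176/3 ∩ 2·signedArea(CAD) = 4]
   → C = (3, -20/3)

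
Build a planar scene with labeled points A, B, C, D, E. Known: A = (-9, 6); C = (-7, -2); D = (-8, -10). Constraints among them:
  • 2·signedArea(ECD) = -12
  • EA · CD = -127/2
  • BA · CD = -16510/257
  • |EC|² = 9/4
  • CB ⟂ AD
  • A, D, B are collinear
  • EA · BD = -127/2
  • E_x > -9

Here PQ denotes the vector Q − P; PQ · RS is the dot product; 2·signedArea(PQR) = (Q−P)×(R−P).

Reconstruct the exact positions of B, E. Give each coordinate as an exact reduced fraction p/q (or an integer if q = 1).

1. B_x = -2183/257  [A, D, B are collinear ∩ CB ⟂ AD]
2. B_y = -538/257  [A, D, B are collinear ∩ CB ⟂ AD]
   → B = (-2183/257, -538/257)
3. E_x = -17/2  [EA · CD = -127/2 ∩ 2·signedArea(ECD) = -12]
4. E_y = -2  [EA · CD = -127/2 ∩ 2·signedArea(ECD) = -12]
   → E = (-17/2, -2)

B = (-2183/257, -538/257)
E = (-17/2, -2)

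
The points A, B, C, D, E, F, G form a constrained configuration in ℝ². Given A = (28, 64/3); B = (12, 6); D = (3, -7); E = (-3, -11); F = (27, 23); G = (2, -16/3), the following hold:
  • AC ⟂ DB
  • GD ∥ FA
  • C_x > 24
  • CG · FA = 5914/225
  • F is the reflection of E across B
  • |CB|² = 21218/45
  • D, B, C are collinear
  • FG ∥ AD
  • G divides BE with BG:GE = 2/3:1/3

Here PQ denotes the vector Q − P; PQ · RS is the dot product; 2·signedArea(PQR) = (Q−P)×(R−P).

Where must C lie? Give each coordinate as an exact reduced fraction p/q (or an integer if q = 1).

C = (609/25, 1789/75)

1. C_x = 609/25  [D, B, C are collinear ∩ AC ⟂ DB]
2. C_y = 1789/75  [D, B, C are collinear ∩ AC ⟂ DB]
   → C = (609/25, 1789/75)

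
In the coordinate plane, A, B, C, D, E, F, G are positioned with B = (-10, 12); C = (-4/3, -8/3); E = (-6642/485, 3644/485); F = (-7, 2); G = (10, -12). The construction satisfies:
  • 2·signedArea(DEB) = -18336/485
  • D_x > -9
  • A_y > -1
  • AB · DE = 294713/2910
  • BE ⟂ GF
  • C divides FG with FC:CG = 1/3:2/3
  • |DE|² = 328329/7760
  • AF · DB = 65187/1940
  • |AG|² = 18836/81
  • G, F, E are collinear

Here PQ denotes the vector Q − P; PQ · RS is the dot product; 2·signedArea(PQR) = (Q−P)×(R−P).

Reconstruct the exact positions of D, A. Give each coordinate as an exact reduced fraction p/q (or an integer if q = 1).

A = (-4/9, -8/9)
D = (-16827/1940, 3277/970)

1. D_x = -16827/1940  [line -2176/485·x + 1792/485·y + -24928/485 = 0 ∩ |DE|² = 328329/7760]
2. D_y = 3277/970  [line -2176/485·x + 1792/485·y + -24928/485 = 0 ∩ |DE|² = 328329/7760]
   → D = (-16827/1940, 3277/970)
3. A_x = -4/9  [AB · DE = 294713/2910 ∩ AF · DB = 65187/1940]
4. A_y = -8/9  [AB · DE = 294713/2910 ∩ AF · DB = 65187/1940]
   → A = (-4/9, -8/9)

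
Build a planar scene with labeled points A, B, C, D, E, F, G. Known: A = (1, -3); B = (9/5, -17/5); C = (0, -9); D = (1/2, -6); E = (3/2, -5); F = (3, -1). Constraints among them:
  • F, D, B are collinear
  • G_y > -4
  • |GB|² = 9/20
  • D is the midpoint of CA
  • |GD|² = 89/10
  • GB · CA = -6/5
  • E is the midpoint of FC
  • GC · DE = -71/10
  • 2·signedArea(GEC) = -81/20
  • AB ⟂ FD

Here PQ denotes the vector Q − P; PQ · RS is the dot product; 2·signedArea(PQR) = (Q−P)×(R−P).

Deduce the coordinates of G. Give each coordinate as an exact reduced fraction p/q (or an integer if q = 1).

G = (6/5, -31/10)

1. G_x = 6/5  [GB · CA = -6/5 ∩ 2·signedArea(GEC) = -81/20]
2. G_y = -31/10  [GB · CA = -6/5 ∩ 2·signedArea(GEC) = -81/20]
   → G = (6/5, -31/10)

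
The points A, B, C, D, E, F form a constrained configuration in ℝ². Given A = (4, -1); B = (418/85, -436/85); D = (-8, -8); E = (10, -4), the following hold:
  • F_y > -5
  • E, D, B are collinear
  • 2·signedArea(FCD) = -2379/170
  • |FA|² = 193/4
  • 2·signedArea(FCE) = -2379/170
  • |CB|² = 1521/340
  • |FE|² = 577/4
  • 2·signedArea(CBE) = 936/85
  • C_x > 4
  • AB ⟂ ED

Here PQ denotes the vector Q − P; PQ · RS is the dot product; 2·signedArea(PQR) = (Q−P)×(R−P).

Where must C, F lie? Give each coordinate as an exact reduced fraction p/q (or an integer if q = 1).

1. C_x = 379/85  [line -96/85·x + 432/85·y + 1752/85 = 0 ∩ |CB|² = 1521/340]
2. C_y = -521/170  [line -96/85·x + 432/85·y + 1752/85 = 0 ∩ |CB|² = 1521/340]
   → C = (379/85, -521/170)
3. F_x = -2  [2·signedArea(FCE) = -2379/170 ∩ 2·signedArea(FCD) = -2379/170]
4. F_y = -9/2  [2·signedArea(FCE) = -2379/170 ∩ 2·signedArea(FCD) = -2379/170]
   → F = (-2, -9/2)

C = (379/85, -521/170)
F = (-2, -9/2)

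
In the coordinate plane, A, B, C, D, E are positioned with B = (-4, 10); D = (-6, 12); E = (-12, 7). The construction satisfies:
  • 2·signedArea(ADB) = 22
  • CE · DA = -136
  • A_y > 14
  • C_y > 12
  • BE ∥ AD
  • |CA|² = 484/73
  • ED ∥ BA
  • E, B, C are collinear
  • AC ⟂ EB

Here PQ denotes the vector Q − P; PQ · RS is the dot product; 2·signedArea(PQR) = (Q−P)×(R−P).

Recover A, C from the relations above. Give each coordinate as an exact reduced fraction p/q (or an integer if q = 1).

1. A_x = 2  [BE ∥ AD ∩ ED ∥ BA]
2. A_y = 15  [BE ∥ AD ∩ ED ∥ BA]
   → A = (2, 15)
3. C_x = 212/73  [E, B, C are collinear ∩ AC ⟂ EB]
4. C_y = 919/73  [E, B, C are collinear ∩ AC ⟂ EB]
   → C = (212/73, 919/73)

A = (2, 15)
C = (212/73, 919/73)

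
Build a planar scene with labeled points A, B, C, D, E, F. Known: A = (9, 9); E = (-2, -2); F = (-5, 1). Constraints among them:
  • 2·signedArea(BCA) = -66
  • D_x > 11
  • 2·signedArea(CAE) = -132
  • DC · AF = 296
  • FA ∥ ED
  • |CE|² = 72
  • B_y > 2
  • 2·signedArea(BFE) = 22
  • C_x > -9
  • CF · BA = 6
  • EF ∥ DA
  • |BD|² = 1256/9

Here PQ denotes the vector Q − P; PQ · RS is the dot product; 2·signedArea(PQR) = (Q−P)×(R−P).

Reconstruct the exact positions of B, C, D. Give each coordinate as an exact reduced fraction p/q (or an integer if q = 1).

B = (2/3, 8/3)
C = (-8, 4)
D = (12, 6)

1. C_x = -8  [line 11·x + -11·y + 132 = 0 ∩ |CE|² = 72]
2. C_y = 4  [line 11·x + -11·y + 132 = 0 ∩ |CE|² = 72]
   → C = (-8, 4)
3. D_x = 12  [EF ∥ DA ∩ FA ∥ ED]
4. D_y = 6  [EF ∥ DA ∩ FA ∥ ED]
   → D = (12, 6)
5. B_x = 2/3  [2·signedArea(BCA) = -66 ∩ CF · BA = 6]
6. B_y = 8/3  [2·signedArea(BCA) = -66 ∩ CF · BA = 6]
   → B = (2/3, 8/3)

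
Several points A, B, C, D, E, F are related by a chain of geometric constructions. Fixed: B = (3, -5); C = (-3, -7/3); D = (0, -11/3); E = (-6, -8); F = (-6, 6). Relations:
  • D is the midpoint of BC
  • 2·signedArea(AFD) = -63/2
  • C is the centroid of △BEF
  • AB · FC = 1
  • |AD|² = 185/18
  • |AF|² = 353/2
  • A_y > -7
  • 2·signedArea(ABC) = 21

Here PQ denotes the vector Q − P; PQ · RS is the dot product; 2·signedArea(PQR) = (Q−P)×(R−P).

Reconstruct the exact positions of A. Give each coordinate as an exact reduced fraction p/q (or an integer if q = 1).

A = (-3/2, -13/2)

1. A_x = -3/2  [2·signedArea(ABC) = 21 ∩ 2·signedArea(AFD) = -63/2]
2. A_y = -13/2  [2·signedArea(ABC) = 21 ∩ 2·signedArea(AFD) = -63/2]
   → A = (-3/2, -13/2)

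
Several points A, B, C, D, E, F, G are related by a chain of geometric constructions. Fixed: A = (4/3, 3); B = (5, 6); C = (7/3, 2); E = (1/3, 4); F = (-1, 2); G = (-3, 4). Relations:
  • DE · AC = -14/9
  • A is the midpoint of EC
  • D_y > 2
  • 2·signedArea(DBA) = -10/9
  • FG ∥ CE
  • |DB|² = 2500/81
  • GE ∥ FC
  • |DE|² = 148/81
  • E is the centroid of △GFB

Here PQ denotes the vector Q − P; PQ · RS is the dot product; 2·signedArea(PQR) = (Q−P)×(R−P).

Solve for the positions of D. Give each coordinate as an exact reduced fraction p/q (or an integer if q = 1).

1. D_x = 5/9  [2·signedArea(DBA) = -10/9 ∩ DE · AC = -14/9]
2. D_y = 8/3  [2·signedArea(DBA) = -10/9 ∩ DE · AC = -14/9]
   → D = (5/9, 8/3)

D = (5/9, 8/3)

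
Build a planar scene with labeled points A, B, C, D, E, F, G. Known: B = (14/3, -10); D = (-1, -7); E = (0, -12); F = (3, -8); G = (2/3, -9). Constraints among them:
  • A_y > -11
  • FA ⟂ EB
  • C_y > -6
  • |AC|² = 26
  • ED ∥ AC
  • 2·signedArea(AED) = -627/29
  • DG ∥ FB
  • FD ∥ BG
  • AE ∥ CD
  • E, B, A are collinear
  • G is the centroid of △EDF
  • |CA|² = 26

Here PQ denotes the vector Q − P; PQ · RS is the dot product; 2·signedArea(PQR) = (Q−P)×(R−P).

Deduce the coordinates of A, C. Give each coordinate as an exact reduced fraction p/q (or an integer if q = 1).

1. A_x = 231/58  [E, B, A are collinear ∩ FA ⟂ EB]
2. A_y = -597/58  [E, B, A are collinear ∩ FA ⟂ EB]
   → A = (231/58, -597/58)
3. C_x = 173/58  [AE ∥ CD ∩ ED ∥ AC]
4. C_y = -307/58  [AE ∥ CD ∩ ED ∥ AC]
   → C = (173/58, -307/58)

A = (231/58, -597/58)
C = (173/58, -307/58)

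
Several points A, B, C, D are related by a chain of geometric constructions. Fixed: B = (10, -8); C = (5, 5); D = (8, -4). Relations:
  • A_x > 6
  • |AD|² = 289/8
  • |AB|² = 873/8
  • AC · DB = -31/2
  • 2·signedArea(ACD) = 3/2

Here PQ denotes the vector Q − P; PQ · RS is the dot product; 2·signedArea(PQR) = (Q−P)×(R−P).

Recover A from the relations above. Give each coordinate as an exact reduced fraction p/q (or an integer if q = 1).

1. A_x = 25/4  [AC · DB = -31/2 ∩ 2·signedArea(ACD) = 3/2]
2. A_y = 7/4  [AC · DB = -31/2 ∩ 2·signedArea(ACD) = 3/2]
   → A = (25/4, 7/4)

A = (25/4, 7/4)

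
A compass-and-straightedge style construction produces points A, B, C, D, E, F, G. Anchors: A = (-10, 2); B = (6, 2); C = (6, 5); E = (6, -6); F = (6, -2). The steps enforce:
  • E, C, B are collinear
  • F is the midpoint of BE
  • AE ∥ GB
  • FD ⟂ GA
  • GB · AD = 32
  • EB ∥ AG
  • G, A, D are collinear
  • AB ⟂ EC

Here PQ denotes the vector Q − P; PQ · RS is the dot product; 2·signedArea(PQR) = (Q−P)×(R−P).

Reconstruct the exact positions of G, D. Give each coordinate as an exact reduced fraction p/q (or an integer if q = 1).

1. G_x = -10  [AE ∥ GB ∩ EB ∥ AG]
2. G_y = 10  [AE ∥ GB ∩ EB ∥ AG]
   → G = (-10, 10)
3. D_x = -10  [G, A, D are collinear ∩ FD ⟂ GA]
4. D_y = -2  [G, A, D are collinear ∩ FD ⟂ GA]
   → D = (-10, -2)

D = (-10, -2)
G = (-10, 10)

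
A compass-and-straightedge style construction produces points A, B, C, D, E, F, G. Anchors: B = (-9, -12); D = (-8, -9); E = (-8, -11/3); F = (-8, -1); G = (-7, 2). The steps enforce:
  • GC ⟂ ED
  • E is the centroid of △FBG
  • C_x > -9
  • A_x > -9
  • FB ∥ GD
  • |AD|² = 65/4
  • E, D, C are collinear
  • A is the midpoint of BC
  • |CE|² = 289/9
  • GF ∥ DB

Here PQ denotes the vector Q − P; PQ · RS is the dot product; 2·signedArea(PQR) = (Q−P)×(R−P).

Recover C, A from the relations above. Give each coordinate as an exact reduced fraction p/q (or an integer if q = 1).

1. C_x = -8  [E, D, C are collinear ∩ GC ⟂ ED]
2. C_y = 2  [E, D, C are collinear ∩ GC ⟂ ED]
   → C = (-8, 2)
3. A_x = -17/2  [A is the midpoint of BC]
4. A_y = -5  [A is the midpoint of BC]
   → A = (-17/2, -5)

A = (-17/2, -5)
C = (-8, 2)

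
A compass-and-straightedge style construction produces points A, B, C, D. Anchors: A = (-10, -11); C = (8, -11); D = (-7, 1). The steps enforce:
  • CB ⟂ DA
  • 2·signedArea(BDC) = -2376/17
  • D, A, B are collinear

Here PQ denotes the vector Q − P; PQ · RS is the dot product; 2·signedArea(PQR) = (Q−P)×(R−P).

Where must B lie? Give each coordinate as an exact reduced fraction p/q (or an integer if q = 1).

1. B_x = -152/17  [D, A, B are collinear ∩ CB ⟂ DA]
2. B_y = -115/17  [D, A, B are collinear ∩ CB ⟂ DA]
   → B = (-152/17, -115/17)

B = (-152/17, -115/17)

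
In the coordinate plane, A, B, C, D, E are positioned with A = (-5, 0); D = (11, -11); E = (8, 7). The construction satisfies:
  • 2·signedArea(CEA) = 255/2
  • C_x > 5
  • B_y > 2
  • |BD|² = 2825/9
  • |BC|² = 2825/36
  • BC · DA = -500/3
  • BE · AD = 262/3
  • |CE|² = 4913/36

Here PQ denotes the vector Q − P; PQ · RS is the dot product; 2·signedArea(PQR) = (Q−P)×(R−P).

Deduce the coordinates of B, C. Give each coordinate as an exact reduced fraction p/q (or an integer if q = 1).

1. B_x = -2/3  [line -16·x + 11·y + -109/3 = 0 ∩ |BD|² = 2825/9]
2. B_y = 7/3  [line -16·x + 11·y + -109/3 = 0 ∩ |BD|² = 2825/9]
   → B = (-2/3, 7/3)
3. C_x = 31/6  [2·signedArea(CEA) = 255/2 ∩ BC · DA = -500/3]
4. C_y = -13/3  [2·signedArea(CEA) = 255/2 ∩ BC · DA = -500/3]
   → C = (31/6, -13/3)

B = (-2/3, 7/3)
C = (31/6, -13/3)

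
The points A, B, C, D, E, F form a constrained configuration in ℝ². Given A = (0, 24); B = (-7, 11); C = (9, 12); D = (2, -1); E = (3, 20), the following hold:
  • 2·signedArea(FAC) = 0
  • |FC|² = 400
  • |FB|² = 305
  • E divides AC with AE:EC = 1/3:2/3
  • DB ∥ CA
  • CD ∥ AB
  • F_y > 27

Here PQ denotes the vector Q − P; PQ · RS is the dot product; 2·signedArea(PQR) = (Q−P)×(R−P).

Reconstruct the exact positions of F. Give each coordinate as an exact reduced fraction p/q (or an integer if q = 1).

1. F_x = -3  [line 12·x + 9·y + -216 = 0 ∩ |FB|² = 305]
2. F_y = 28  [line 12·x + 9·y + -216 = 0 ∩ |FB|² = 305]
   → F = (-3, 28)

F = (-3, 28)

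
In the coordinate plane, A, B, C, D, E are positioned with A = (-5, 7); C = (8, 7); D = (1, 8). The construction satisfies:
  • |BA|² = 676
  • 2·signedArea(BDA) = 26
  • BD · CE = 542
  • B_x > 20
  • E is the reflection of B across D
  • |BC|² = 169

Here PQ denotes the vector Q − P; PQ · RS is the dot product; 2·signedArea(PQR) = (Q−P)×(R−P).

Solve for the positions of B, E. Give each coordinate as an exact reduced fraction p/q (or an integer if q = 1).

1. B_x = 21  [line 1·x + -6·y + 21 = 0 ∩ |BC|² = 169]
2. B_y = 7  [line 1·x + -6·y + 21 = 0 ∩ |BC|² = 169]
   → B = (21, 7)
3. E_x = -19  [E is the reflection of B across D]
4. E_y = 9  [E is the reflection of B across D]
   → E = (-19, 9)

B = (21, 7)
E = (-19, 9)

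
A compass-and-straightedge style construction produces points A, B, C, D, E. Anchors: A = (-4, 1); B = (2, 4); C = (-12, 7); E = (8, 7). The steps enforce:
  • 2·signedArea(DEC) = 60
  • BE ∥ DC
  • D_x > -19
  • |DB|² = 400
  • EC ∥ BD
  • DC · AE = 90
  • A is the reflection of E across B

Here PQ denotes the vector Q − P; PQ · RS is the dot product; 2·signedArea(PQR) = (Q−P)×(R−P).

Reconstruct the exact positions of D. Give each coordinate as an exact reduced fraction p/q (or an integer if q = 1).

D = (-18, 4)

1. D_x = -18  [BE ∥ DC ∩ EC ∥ BD]
2. D_y = 4  [BE ∥ DC ∩ EC ∥ BD]
   → D = (-18, 4)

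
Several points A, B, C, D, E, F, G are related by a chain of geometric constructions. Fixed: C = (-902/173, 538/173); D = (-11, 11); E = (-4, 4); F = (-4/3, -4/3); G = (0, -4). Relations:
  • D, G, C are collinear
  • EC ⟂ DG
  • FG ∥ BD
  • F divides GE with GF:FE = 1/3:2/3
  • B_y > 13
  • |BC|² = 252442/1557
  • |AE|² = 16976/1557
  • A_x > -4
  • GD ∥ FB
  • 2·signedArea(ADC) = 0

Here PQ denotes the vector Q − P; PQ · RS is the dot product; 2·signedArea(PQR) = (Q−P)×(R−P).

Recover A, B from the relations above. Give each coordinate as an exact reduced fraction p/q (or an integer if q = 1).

A = (-1804/519, 128/173)
B = (-37/3, 41/3)

1. A_x = -1804/519  [line 1365/173·x + 1001/173·y + 4004/173 = 0 ∩ |AE|² = 16976/1557]
2. A_y = 128/173  [line 1365/173·x + 1001/173·y + 4004/173 = 0 ∩ |AE|² = 16976/1557]
   → A = (-1804/519, 128/173)
3. B_x = -37/3  [FG ∥ BD ∩ GD ∥ FB]
4. B_y = 41/3  [FG ∥ BD ∩ GD ∥ FB]
   → B = (-37/3, 41/3)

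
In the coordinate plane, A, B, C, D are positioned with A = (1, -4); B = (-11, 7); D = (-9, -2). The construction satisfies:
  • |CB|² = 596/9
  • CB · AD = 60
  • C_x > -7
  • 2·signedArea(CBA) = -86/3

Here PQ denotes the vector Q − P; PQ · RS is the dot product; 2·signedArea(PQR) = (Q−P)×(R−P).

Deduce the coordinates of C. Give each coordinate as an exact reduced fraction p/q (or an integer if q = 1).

1. C_x = -19/3  [2·signedArea(CBA) = -86/3 ∩ CB · AD = 60]
2. C_y = 1/3  [2·signedArea(CBA) = -86/3 ∩ CB · AD = 60]
   → C = (-19/3, 1/3)

C = (-19/3, 1/3)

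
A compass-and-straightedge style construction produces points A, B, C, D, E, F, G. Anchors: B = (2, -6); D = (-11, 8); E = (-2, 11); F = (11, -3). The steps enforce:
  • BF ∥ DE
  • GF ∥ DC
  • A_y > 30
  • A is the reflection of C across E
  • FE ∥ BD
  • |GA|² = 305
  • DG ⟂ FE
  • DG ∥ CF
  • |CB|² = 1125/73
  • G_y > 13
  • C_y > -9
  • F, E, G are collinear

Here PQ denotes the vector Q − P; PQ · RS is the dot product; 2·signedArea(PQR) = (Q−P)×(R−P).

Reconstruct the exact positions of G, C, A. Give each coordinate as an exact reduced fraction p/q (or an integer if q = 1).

1. G_x = -341/73  [F, E, G are collinear ∩ DG ⟂ FE]
2. G_y = 1013/73  [F, E, G are collinear ∩ DG ⟂ FE]
   → G = (-341/73, 1013/73)
3. C_x = 341/73  [DG ∥ CF ∩ GF ∥ DC]
4. C_y = -648/73  [DG ∥ CF ∩ GF ∥ DC]
   → C = (341/73, -648/73)
5. A_x = -633/73  [A is the reflection of C across E]
6. A_y = 2254/73  [A is the reflection of C across E]
   → A = (-633/73, 2254/73)

A = (-633/73, 2254/73)
C = (341/73, -648/73)
G = (-341/73, 1013/73)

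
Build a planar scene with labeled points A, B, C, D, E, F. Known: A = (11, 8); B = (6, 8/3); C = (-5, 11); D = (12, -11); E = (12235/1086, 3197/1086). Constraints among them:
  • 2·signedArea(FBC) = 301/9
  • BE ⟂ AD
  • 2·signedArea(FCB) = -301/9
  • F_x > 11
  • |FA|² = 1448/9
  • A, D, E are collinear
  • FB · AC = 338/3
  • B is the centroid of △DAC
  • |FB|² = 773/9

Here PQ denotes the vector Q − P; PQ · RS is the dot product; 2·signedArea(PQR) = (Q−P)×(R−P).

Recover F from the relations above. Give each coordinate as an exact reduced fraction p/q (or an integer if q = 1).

1. F_x = 35/3  [2·signedArea(FBC) = 301/9 ∩ FB · AC = 338/3]
2. F_y = -14/3  [2·signedArea(FBC) = 301/9 ∩ FB · AC = 338/3]
   → F = (35/3, -14/3)

F = (35/3, -14/3)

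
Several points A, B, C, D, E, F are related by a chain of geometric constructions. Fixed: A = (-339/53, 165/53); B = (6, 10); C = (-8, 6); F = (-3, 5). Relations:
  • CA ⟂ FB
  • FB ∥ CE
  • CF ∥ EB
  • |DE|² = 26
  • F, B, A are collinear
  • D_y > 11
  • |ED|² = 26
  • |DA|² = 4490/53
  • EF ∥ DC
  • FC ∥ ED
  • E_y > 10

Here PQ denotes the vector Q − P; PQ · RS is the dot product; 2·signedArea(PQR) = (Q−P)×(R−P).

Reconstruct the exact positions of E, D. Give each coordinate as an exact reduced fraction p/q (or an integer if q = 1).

1. E_x = 1  [CF ∥ EB ∩ FB ∥ CE]
2. E_y = 11  [CF ∥ EB ∩ FB ∥ CE]
   → E = (1, 11)
3. D_x = -4  [EF ∥ DC ∩ FC ∥ ED]
4. D_y = 12  [EF ∥ DC ∩ FC ∥ ED]
   → D = (-4, 12)

D = (-4, 12)
E = (1, 11)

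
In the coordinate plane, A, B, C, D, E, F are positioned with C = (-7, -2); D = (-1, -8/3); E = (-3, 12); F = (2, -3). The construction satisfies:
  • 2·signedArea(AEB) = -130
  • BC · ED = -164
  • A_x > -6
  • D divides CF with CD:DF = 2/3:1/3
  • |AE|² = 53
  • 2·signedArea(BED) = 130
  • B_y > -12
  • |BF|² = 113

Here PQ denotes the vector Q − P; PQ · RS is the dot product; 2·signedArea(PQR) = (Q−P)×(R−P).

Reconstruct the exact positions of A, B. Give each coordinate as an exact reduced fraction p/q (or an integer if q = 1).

1. B_x = 9  [BC · ED = -164 ∩ 2·signedArea(BED) = 130]
2. B_y = -11  [BC · ED = -164 ∩ 2·signedArea(BED) = 130]
   → B = (9, -11)
3. A_x = -5  [line 23·x + 12·y + 55 = 0 ∩ |AE|² = 53]
4. A_y = 5  [line 23·x + 12·y + 55 = 0 ∩ |AE|² = 53]
   → A = (-5, 5)

A = (-5, 5)
B = (9, -11)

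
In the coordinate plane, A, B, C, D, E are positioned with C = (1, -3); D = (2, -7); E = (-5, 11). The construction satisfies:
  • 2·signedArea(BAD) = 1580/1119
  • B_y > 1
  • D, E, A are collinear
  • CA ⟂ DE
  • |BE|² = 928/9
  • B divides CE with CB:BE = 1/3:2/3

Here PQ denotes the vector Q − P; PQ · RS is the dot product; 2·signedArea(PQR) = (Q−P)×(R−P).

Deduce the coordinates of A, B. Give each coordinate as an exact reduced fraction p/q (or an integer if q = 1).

1. A_x = 193/373  [D, E, A are collinear ∩ CA ⟂ DE]
2. A_y = -1189/373  [D, E, A are collinear ∩ CA ⟂ DE]
   → A = (193/373, -1189/373)
3. B_x = -1  [B divides CE with CB:BE = 1/3:2/3]
4. B_y = 5/3  [B divides CE with CB:BE = 1/3:2/3]
   → B = (-1, 5/3)

A = (193/373, -1189/373)
B = (-1, 5/3)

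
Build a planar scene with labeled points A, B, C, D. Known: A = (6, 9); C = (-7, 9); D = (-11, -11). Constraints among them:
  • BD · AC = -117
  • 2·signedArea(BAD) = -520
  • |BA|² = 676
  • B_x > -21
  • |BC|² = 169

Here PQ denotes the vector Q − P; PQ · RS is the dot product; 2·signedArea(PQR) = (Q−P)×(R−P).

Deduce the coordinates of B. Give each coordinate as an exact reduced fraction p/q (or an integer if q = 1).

B = (-20, 9)

1. B_x = -20  [BD · AC = -117 ∩ 2·signedArea(BAD) = -520]
2. B_y = 9  [BD · AC = -117 ∩ 2·signedArea(BAD) = -520]
   → B = (-20, 9)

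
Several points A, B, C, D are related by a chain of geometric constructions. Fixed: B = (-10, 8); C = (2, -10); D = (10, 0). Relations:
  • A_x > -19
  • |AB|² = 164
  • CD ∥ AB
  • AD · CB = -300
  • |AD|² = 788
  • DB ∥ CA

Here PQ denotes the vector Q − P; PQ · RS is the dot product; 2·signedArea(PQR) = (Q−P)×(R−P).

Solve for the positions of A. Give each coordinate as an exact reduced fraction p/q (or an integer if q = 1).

1. A_x = -18  [CD ∥ AB ∩ DB ∥ CA]
2. A_y = -2  [CD ∥ AB ∩ DB ∥ CA]
   → A = (-18, -2)

A = (-18, -2)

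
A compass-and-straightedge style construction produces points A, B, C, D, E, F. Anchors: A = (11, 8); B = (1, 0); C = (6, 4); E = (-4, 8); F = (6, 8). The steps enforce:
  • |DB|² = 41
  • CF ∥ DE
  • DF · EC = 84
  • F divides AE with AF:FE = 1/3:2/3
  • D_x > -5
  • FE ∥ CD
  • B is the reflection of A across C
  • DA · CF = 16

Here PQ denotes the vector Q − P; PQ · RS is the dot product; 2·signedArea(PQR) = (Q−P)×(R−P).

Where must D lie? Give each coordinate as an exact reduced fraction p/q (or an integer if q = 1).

1. D_x = -4  [CF ∥ DE ∩ FE ∥ CD]
2. D_y = 4  [CF ∥ DE ∩ FE ∥ CD]
   → D = (-4, 4)

D = (-4, 4)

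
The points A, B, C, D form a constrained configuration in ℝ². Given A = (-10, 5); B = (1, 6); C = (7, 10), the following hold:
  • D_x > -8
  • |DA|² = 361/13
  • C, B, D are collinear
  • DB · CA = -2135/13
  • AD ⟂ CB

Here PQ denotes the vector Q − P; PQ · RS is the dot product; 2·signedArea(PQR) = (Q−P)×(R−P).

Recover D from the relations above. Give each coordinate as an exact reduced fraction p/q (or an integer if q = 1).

1. D_x = -92/13  [C, B, D are collinear ∩ AD ⟂ CB]
2. D_y = 8/13  [C, B, D are collinear ∩ AD ⟂ CB]
   → D = (-92/13, 8/13)

D = (-92/13, 8/13)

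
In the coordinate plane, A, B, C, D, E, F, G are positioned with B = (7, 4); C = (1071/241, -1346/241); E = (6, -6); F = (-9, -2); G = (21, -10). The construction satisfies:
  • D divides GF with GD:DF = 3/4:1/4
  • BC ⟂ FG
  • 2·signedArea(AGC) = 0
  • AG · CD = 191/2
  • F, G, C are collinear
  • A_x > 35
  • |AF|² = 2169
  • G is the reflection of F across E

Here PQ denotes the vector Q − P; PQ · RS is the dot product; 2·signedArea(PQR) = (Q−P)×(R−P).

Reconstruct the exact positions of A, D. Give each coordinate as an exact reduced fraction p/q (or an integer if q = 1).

A = (36, -14)
D = (-3/2, -4)

1. A_x = 36  [line -1064/241·x + -3990/241·y + -17556/241 = 0 ∩ |AF|² = 2169]
2. A_y = -14  [line -1064/241·x + -3990/241·y + -17556/241 = 0 ∩ |AF|² = 2169]
   → A = (36, -14)
3. D_x = -3/2  [D divides GF with GD:DF = 3/4:1/4]
4. D_y = -4  [D divides GF with GD:DF = 3/4:1/4]
   → D = (-3/2, -4)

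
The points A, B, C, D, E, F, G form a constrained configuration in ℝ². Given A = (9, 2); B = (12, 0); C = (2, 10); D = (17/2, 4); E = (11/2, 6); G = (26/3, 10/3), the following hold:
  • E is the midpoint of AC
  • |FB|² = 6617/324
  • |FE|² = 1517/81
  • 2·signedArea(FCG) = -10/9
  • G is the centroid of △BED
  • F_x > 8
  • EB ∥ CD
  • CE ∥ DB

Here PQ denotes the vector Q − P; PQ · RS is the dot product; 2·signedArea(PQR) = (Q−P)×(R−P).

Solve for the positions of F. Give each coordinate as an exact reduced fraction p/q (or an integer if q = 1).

F = (157/18, 28/9)

1. F_x = 157/18  [line 20/3·x + 20/3·y + -710/9 = 0 ∩ |FE|² = 1517/81]
2. F_y = 28/9  [line 20/3·x + 20/3·y + -710/9 = 0 ∩ |FE|² = 1517/81]
   → F = (157/18, 28/9)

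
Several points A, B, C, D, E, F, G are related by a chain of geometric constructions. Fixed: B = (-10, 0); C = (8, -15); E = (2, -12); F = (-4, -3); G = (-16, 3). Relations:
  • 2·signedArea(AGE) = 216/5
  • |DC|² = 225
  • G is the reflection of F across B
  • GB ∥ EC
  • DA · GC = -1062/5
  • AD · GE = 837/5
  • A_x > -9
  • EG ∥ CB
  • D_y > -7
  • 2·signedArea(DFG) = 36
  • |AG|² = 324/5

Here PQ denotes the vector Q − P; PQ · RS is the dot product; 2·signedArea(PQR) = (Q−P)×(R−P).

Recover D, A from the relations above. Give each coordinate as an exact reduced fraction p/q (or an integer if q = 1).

A = (-44/5, -3/5)
D = (-4, -6)

1. D_x = -4  [line -6·x + -12·y + -96 = 0 ∩ |DC|² = 225]
2. D_y = -6  [line -6·x + -12·y + -96 = 0 ∩ |DC|² = 225]
   → D = (-4, -6)
3. A_x = -44/5  [DA · GC = -1062/5 ∩ 2·signedArea(AGE) = 216/5]
4. A_y = -3/5  [DA · GC = -1062/5 ∩ 2·signedArea(AGE) = 216/5]
   → A = (-44/5, -3/5)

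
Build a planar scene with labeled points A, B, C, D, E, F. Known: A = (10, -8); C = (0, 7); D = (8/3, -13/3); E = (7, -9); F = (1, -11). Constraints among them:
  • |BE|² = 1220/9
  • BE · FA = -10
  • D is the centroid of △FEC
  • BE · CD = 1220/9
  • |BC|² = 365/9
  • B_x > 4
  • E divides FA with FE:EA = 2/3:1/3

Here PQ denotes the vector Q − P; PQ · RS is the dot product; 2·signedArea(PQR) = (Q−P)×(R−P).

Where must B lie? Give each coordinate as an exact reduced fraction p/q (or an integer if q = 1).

1. B_x = 13/3  [BE · CD = 1220/9 ∩ BE · FA = -10]
2. B_y = 7/3  [BE · CD = 1220/9 ∩ BE · FA = -10]
   → B = (13/3, 7/3)

B = (13/3, 7/3)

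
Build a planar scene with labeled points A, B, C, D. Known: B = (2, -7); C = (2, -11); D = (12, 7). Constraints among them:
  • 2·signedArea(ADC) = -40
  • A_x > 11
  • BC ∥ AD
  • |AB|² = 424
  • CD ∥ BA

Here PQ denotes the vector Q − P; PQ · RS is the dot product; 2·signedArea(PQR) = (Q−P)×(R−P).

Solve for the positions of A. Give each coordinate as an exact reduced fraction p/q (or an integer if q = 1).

1. A_x = 12  [BC ∥ AD ∩ CD ∥ BA]
2. A_y = 11  [BC ∥ AD ∩ CD ∥ BA]
   → A = (12, 11)

A = (12, 11)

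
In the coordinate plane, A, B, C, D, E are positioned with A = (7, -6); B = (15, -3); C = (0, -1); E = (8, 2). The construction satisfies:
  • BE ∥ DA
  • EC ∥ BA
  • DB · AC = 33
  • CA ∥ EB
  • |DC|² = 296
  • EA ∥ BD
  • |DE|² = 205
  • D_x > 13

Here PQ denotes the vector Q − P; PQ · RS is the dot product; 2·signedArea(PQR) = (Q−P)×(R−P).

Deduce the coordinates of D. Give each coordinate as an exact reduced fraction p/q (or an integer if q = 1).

1. D_x = 14  [BE ∥ DA ∩ EA ∥ BD]
2. D_y = -11  [BE ∥ DA ∩ EA ∥ BD]
   → D = (14, -11)

D = (14, -11)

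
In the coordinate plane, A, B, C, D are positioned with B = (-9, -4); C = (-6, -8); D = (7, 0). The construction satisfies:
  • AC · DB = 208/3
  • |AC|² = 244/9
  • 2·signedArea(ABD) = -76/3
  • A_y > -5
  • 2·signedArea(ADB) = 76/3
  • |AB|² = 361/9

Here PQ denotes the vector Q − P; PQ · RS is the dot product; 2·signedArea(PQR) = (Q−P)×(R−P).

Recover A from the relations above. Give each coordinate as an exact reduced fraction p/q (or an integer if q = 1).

1. A_x = -8/3  [2·signedArea(ADB) = 76/3 ∩ AC · DB = 208/3]
2. A_y = -4  [2·signedArea(ADB) = 76/3 ∩ AC · DB = 208/3]
   → A = (-8/3, -4)

A = (-8/3, -4)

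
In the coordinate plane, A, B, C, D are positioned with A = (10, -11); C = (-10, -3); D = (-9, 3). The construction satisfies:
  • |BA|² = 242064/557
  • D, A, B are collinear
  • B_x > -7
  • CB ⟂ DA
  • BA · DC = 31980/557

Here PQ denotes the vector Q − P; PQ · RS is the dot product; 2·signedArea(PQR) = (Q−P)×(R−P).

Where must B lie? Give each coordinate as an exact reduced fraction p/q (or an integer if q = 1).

B = (-3778/557, 761/557)

1. B_x = -3778/557  [D, A, B are collinear ∩ CB ⟂ DA]
2. B_y = 761/557  [D, A, B are collinear ∩ CB ⟂ DA]
   → B = (-3778/557, 761/557)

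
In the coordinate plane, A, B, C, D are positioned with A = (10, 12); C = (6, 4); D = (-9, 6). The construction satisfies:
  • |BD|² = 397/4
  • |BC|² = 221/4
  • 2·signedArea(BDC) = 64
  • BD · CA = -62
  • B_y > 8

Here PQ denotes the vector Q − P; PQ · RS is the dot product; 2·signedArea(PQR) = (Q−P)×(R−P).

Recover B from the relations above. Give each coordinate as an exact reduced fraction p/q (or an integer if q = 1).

1. B_x = 1/2  [BD · CA = -62 ∩ 2·signedArea(BDC) = 64]
2. B_y = 9  [BD · CA = -62 ∩ 2·signedArea(BDC) = 64]
   → B = (1/2, 9)

B = (1/2, 9)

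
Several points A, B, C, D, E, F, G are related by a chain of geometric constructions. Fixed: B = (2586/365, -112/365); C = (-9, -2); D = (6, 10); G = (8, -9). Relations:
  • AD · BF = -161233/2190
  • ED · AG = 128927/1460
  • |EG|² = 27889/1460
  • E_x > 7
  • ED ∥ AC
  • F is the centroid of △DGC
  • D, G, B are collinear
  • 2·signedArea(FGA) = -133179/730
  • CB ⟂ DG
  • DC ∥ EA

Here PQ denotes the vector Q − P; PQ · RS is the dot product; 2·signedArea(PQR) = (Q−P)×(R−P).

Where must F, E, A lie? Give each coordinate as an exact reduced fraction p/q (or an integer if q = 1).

A = (-2722/365, -12157/730)
E = (2753/365, -3397/730)
F = (5/3, -1/3)

1. F_x = 5/3  [F is the centroid of △DGC]
2. F_y = -1/3  [F is the centroid of △DGC]
   → F = (5/3, -1/3)
3. A_x = -2722/365  [AD · BF = -161233/2190 ∩ 2·signedArea(FGA) = -133179/730]
4. A_y = -12157/730  [AD · BF = -161233/2190 ∩ 2·signedArea(FGA) = -133179/730]
   → A = (-2722/365, -12157/730)
5. E_x = 2753/365  [ED · AG = 128927/1460 ∩ ED ∥ AC]
6. E_y = -3397/730  [ED · AG = 128927/1460 ∩ ED ∥ AC]
   → E = (2753/365, -3397/730)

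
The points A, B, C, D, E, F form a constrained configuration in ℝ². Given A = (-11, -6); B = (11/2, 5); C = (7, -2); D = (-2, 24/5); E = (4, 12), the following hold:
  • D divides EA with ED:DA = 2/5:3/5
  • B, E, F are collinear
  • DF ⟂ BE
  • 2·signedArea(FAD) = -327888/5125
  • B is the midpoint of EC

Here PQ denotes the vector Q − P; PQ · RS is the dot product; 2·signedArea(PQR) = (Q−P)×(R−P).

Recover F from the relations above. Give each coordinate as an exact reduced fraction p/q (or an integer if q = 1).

F = (5342/1025, 6504/1025)

1. F_x = 5342/1025  [B, E, F are collinear ∩ DF ⟂ BE]
2. F_y = 6504/1025  [B, E, F are collinear ∩ DF ⟂ BE]
   → F = (5342/1025, 6504/1025)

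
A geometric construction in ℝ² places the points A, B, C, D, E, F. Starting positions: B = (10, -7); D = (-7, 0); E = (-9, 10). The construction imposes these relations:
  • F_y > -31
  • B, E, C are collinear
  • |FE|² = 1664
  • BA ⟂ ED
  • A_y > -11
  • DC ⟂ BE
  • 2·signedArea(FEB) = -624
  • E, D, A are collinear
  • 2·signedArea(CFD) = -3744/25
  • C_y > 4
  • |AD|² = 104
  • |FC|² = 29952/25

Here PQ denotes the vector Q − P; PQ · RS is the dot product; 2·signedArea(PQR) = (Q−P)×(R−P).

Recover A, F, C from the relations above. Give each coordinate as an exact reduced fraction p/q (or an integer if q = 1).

1. A_x = -5  [E, D, A are collinear ∩ BA ⟂ ED]
2. A_y = -10  [E, D, A are collinear ∩ BA ⟂ ED]
   → A = (-5, -10)
3. C_x = -73/25  [B, E, C are collinear ∩ DC ⟂ BE]
4. C_y = 114/25  [B, E, C are collinear ∩ DC ⟂ BE]
   → C = (-73/25, 114/25)
5. F_x = -1  [2·signedArea(FEB) = -624 ∩ 2·signedArea(CFD) = -3744/25]
6. F_y = -30  [2·signedArea(FEB) = -624 ∩ 2·signedArea(CFD) = -3744/25]
   → F = (-1, -30)

A = (-5, -10)
C = (-73/25, 114/25)
F = (-1, -30)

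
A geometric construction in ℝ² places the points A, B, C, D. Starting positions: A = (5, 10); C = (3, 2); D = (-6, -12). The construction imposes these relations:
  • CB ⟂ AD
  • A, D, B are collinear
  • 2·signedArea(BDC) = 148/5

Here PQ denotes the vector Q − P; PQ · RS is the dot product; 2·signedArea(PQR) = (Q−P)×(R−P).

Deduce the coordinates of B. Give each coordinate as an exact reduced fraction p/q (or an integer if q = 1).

1. B_x = 7/5  [A, D, B are collinear ∩ CB ⟂ AD]
2. B_y = 14/5  [A, D, B are collinear ∩ CB ⟂ AD]
   → B = (7/5, 14/5)

B = (7/5, 14/5)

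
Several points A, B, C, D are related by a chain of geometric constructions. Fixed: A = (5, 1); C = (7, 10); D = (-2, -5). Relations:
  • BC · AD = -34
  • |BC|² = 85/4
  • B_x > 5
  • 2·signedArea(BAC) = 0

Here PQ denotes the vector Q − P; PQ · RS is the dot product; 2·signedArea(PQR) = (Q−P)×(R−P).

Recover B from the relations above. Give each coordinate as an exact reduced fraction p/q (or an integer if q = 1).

B = (6, 11/2)

1. B_x = 6  [2·signedArea(BAC) = 0 ∩ BC · AD = -34]
2. B_y = 11/2  [2·signedArea(BAC) = 0 ∩ BC · AD = -34]
   → B = (6, 11/2)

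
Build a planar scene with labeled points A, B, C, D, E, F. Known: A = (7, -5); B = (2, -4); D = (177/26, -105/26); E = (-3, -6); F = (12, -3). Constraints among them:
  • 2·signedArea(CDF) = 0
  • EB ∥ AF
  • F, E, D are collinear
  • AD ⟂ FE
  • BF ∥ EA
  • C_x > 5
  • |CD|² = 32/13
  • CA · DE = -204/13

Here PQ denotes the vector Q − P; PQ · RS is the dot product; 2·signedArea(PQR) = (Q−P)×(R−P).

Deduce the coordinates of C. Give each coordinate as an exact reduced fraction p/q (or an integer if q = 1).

1. C_x = 137/26  [2·signedArea(CDF) = 0 ∩ CA · DE = -204/13]
2. C_y = -113/26  [2·signedArea(CDF) = 0 ∩ CA · DE = -204/13]
   → C = (137/26, -113/26)

C = (137/26, -113/26)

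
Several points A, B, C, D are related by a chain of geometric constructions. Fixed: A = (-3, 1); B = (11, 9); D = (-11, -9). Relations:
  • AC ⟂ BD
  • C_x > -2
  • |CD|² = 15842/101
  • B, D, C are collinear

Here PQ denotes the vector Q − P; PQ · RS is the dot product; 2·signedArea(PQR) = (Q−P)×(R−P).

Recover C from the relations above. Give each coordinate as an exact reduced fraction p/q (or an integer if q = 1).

1. C_x = -132/101  [B, D, C are collinear ∩ AC ⟂ BD]
2. C_y = -108/101  [B, D, C are collinear ∩ AC ⟂ BD]
   → C = (-132/101, -108/101)

C = (-132/101, -108/101)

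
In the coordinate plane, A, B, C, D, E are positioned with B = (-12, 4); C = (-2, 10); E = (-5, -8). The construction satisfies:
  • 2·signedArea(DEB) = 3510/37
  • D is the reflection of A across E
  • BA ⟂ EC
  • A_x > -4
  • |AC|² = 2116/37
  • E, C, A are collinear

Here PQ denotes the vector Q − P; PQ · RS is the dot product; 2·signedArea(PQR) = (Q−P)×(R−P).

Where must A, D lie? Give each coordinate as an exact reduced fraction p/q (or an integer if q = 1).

A = (-120/37, 94/37)
D = (-250/37, -686/37)

1. A_x = -120/37  [E, C, A are collinear ∩ BA ⟂ EC]
2. A_y = 94/37  [E, C, A are collinear ∩ BA ⟂ EC]
   → A = (-120/37, 94/37)
3. D_x = -250/37  [D is the reflection of A across E]
4. D_y = -686/37  [D is the reflection of A across E]
   → D = (-250/37, -686/37)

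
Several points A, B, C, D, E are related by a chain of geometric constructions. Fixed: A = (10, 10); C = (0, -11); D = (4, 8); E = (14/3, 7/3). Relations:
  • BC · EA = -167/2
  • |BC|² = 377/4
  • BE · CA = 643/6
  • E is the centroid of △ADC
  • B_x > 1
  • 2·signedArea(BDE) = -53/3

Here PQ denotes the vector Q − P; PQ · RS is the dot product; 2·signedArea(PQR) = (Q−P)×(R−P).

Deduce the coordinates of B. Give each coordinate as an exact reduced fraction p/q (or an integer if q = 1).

1. B_x = 2  [2·signedArea(BDE) = -53/3 ∩ BE · CA = 643/6]
2. B_y = -3/2  [2·signedArea(BDE) = -53/3 ∩ BE · CA = 643/6]
   → B = (2, -3/2)

B = (2, -3/2)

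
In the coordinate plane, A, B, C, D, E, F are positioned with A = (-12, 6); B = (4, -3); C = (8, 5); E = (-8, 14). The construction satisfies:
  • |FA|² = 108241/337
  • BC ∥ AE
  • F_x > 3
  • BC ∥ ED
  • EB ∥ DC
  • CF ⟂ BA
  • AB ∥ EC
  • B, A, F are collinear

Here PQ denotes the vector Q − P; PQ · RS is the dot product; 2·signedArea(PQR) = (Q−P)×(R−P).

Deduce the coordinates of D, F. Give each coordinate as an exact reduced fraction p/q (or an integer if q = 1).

1. D_x = -4  [EB ∥ DC ∩ BC ∥ ED]
2. D_y = 22  [EB ∥ DC ∩ BC ∥ ED]
   → D = (-4, 22)
3. F_x = 1220/337  [B, A, F are collinear ∩ CF ⟂ BA]
4. F_y = -939/337  [B, A, F are collinear ∩ CF ⟂ BA]
   → F = (1220/337, -939/337)

D = (-4, 22)
F = (1220/337, -939/337)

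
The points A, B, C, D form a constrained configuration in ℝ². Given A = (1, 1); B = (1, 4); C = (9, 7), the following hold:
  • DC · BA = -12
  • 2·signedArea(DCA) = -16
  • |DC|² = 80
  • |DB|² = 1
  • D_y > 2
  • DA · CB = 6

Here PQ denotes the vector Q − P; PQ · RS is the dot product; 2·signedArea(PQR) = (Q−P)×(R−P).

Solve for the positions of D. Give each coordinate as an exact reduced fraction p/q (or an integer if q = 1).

1. D_x = 1  [DA · CB = 6 ∩ 2·signedArea(DCA) = -16]
2. D_y = 3  [DA · CB = 6 ∩ 2·signedArea(DCA) = -16]
   → D = (1, 3)

D = (1, 3)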